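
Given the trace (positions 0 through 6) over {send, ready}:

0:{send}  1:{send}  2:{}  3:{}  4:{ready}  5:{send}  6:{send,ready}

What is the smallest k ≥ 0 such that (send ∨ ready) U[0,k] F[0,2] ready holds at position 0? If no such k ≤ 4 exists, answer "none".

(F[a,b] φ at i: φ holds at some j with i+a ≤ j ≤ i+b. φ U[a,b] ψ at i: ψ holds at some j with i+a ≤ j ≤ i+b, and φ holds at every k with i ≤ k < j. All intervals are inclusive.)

Need earliest j ≥ 0 with F[0,2] ready, and (send ∨ ready) at every k in [0,j-1].
  j=0: rhs fails.
  j=1: rhs fails.
  j=2: rhs holds; lhs holds on [0,1]. k = 2.

2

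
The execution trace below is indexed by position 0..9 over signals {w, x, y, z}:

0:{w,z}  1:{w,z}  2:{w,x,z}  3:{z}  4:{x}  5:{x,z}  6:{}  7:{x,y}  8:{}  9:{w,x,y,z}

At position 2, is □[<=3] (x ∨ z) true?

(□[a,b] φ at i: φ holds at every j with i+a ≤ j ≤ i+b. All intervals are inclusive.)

Yes

Check (x ∨ z) at every j in [2,5]:
  j=2: true
  j=3: true
  j=4: true
  j=5: true
All positions satisfy it → formula holds.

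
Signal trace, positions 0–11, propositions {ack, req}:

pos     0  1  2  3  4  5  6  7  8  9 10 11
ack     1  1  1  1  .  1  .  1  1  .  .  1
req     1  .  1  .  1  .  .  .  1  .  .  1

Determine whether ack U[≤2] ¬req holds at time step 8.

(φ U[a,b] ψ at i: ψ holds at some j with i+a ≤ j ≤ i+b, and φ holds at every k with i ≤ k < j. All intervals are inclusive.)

Holds

Need some j in [8,10] with ¬req, and ack at every k in [8,j-1].
  j=8: ¬req false.
  j=9: ¬req holds; ack holds at every k in [8,8] → satisfied.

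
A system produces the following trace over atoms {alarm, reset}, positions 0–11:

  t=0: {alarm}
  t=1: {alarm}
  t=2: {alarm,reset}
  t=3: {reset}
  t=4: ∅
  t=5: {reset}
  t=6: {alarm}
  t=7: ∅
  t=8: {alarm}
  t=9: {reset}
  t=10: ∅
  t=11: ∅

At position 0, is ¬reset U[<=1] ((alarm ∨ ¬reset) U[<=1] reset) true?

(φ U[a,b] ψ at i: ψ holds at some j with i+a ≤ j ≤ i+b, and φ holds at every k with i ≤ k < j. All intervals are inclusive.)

True

Need some j in [0,1] with ((alarm ∨ ¬reset) U[<=1] reset), and ¬reset at every k in [0,j-1].
  j=0: ((alarm ∨ ¬reset) U[<=1] reset) — fails.
  j=1: ((alarm ∨ ¬reset) U[<=1] reset) holds; ¬reset holds at every k in [0,0] → satisfied.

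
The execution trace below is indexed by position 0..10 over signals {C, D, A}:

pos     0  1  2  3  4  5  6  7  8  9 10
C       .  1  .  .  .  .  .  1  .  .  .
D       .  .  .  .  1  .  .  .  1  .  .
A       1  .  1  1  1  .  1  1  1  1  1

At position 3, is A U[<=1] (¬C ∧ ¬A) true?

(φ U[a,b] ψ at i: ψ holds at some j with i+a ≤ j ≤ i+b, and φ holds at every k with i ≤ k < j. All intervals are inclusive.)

False

Need some j in [3,4] with (¬C ∧ ¬A), and A at every k in [3,j-1].
  j=3: (¬C ∧ ¬A) false.
  j=4: (¬C ∧ ¬A) false.
No j in the window works → until fails.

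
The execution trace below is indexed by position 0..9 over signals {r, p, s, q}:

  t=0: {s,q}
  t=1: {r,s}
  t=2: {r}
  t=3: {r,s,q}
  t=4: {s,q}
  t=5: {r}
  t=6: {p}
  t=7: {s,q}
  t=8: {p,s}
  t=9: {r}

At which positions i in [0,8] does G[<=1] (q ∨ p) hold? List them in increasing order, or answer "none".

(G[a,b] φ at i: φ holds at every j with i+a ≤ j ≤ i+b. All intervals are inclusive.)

3, 6, 7

Evaluate at each i in [0,8]:
  i=0: ✗ (fails at j=1)
  i=1: ✗ (fails at j=1)
  i=2: ✗ (fails at j=2)
  i=3: ✓ (all of [3,4])
  i=4: ✗ (fails at j=5)
  i=5: ✗ (fails at j=5)
  i=6: ✓ (all of [6,7])
  i=7: ✓ (all of [7,8])
  i=8: ✗ (fails at j=9)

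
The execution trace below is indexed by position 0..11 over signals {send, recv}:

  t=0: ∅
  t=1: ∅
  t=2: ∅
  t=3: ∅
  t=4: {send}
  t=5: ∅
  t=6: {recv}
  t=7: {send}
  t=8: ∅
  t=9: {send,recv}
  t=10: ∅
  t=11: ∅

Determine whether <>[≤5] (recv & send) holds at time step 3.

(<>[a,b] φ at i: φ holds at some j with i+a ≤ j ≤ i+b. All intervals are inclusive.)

Check (recv & send) at each j in [3,8]:
  j=3: false
  j=4: false
  j=5: false
  j=6: false
  j=7: false
  j=8: false
No position in the window satisfies it → formula fails.

No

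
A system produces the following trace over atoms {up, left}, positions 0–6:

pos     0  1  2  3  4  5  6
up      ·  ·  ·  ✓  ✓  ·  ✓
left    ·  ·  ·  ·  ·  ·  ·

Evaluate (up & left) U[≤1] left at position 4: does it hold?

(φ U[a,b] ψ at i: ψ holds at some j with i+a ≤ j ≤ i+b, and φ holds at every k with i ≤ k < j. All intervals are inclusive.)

Need some j in [4,5] with left, and (up & left) at every k in [4,j-1].
  j=4: left false.
  j=5: left false.
No j in the window works → until fails.

Does not hold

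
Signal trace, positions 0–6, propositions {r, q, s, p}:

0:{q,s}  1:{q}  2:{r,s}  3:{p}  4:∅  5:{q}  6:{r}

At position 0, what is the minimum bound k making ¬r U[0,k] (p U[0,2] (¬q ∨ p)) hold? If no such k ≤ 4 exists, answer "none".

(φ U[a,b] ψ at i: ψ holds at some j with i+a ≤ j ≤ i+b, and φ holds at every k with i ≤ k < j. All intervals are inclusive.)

2

Need earliest j ≥ 0 with (p U[0,2] (¬q ∨ p)), and ¬r at every k in [0,j-1].
  j=0: rhs fails.
  j=1: rhs fails.
  j=2: rhs holds; lhs holds on [0,1]. k = 2.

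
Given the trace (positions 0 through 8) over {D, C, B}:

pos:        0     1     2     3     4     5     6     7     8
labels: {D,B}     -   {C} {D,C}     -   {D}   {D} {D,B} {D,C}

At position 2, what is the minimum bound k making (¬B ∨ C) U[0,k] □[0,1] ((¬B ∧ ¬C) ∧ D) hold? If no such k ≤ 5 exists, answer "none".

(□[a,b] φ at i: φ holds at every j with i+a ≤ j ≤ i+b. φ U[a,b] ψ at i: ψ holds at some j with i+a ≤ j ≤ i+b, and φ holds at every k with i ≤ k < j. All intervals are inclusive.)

Need earliest j ≥ 2 with □[0,1] ((¬B ∧ ¬C) ∧ D), and (¬B ∨ C) at every k in [2,j-1].
  j=2: rhs fails.
  j=3: rhs fails.
  j=4: rhs fails.
  j=5: rhs holds; lhs holds on [2,4]. k = 3.

3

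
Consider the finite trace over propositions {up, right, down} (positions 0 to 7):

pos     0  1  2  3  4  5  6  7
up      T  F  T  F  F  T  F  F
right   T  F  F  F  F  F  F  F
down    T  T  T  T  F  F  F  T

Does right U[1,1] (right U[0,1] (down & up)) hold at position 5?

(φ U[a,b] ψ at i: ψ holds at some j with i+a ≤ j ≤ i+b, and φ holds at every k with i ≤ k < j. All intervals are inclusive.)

Does not hold

Need some j in [6,6] with (right U[0,1] (down & up)), and right at every k in [5,j-1].
  j=6: (right U[0,1] (down & up)) — fails.
No j in the window works → until fails.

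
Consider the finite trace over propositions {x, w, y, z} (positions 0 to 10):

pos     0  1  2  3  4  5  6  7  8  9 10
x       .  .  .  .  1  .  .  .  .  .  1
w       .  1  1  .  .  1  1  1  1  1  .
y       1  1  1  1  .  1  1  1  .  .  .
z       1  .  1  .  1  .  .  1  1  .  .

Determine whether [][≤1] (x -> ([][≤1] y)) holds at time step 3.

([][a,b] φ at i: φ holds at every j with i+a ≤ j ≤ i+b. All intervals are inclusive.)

No

Check (x -> ([][≤1] y)) at every j in [3,4]:
  j=3: antecedent false → ✓
  j=4: antecedent true; consequent fails at 4 → ✗
Fails at j=4 → formula fails.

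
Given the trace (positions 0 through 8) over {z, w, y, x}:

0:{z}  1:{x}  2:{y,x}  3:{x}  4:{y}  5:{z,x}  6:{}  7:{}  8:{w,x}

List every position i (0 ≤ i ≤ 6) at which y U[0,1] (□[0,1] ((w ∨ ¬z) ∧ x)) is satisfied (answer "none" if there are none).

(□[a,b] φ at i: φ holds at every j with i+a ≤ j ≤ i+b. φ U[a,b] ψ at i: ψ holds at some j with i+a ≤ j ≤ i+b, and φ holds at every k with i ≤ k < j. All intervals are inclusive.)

1, 2

Evaluate at each i in [0,6]:
  i=0: ✗ (lhs fails at k=0 before rhs at j=1)
  i=1: ✓ (rhs at j=1)
  i=2: ✓ (rhs at j=2)
  i=3: ✗ (no rhs in [3,4])
  i=4: ✗ (no rhs in [4,5])
  i=5: ✗ (no rhs in [5,6])
  i=6: ✗ (no rhs in [6,7])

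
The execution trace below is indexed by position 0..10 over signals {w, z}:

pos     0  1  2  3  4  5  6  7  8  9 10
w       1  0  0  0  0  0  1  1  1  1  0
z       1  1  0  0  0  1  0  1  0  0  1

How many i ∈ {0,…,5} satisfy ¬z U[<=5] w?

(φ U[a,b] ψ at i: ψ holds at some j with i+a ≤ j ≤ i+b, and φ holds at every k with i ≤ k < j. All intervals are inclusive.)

Evaluate at each i in [0,5]:
  i=0: ✓ (rhs at j=0)
  i=1: ✗ (lhs fails at k=1 before rhs at j=6)
  i=2: ✗ (lhs fails at k=5 before rhs at j=6)
  i=3: ✗ (lhs fails at k=5 before rhs at j=6)
  i=4: ✗ (lhs fails at k=5 before rhs at j=6)
  i=5: ✗ (lhs fails at k=5 before rhs at j=6)
Positions where it holds: {0} → 1.

1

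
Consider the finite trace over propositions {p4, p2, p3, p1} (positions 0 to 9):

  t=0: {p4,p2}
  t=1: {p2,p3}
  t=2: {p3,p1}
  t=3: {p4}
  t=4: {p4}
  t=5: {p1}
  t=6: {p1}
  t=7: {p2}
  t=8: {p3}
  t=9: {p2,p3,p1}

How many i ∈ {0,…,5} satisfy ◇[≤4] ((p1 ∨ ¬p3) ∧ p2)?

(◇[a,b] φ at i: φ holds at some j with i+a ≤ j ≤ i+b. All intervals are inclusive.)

4

Evaluate at each i in [0,5]:
  i=0: ✓ (witness j=0)
  i=1: ✗ (none in [1,5])
  i=2: ✗ (none in [2,6])
  i=3: ✓ (witness j=7)
  i=4: ✓ (witness j=7)
  i=5: ✓ (witness j=7)
Positions where it holds: {0, 3, 4, 5} → 4.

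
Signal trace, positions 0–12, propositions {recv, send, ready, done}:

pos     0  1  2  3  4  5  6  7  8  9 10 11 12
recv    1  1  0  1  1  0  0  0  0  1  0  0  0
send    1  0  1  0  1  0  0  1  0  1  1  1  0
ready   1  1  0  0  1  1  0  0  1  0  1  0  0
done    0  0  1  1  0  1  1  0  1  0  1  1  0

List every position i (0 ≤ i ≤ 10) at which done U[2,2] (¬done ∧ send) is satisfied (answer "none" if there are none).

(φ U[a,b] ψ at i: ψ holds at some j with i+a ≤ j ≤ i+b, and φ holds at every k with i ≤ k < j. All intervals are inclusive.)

Evaluate at each i in [0,10]:
  i=0: ✗ (no rhs in [2,2])
  i=1: ✗ (no rhs in [3,3])
  i=2: ✓ (rhs at j=4; lhs holds on [2,3])
  i=3: ✗ (no rhs in [5,5])
  i=4: ✗ (no rhs in [6,6])
  i=5: ✓ (rhs at j=7; lhs holds on [5,6])
  i=6: ✗ (no rhs in [8,8])
  i=7: ✗ (lhs fails at k=7 before rhs at j=9)
  i=8: ✗ (no rhs in [10,10])
  i=9: ✗ (no rhs in [11,11])
  i=10: ✗ (no rhs in [12,12])

2, 5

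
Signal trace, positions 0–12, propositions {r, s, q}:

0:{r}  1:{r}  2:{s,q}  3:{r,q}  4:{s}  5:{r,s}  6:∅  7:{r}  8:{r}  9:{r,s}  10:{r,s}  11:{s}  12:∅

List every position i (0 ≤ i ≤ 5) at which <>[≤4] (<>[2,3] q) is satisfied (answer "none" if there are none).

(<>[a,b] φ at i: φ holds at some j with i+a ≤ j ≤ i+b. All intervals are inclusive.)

Evaluate at each i in [0,5]:
  i=0: ✓ (witness j=0)
  i=1: ✓ (witness j=1)
  i=2: ✗ (none in [2,6])
  i=3: ✗ (none in [3,7])
  i=4: ✗ (none in [4,8])
  i=5: ✗ (none in [5,9])

0, 1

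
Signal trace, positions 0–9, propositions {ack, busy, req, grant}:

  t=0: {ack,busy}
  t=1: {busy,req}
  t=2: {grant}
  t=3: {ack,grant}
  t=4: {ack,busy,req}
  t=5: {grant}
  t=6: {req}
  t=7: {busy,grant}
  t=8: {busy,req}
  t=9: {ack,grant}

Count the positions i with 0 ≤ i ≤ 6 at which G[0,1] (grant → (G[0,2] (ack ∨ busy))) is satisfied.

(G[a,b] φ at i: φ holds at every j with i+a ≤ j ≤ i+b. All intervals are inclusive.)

Evaluate at each i in [0,6]:
  i=0: ✓ (all of [0,1])
  i=1: ✗ (fails at j=2)
  i=2: ✗ (fails at j=2)
  i=3: ✗ (fails at j=3)
  i=4: ✗ (fails at j=5)
  i=5: ✗ (fails at j=5)
  i=6: ✓ (all of [6,7])
Positions where it holds: {0, 6} → 2.

2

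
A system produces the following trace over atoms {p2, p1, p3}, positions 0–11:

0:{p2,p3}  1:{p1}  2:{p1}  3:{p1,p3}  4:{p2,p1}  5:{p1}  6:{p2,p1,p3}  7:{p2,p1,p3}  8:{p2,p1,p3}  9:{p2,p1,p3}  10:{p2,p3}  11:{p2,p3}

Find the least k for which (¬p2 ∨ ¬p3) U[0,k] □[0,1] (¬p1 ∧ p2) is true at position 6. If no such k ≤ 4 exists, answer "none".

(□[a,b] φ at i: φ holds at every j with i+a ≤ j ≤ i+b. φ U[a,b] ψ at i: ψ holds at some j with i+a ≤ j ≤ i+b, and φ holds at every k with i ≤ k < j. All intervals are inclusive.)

none

Need earliest j ≥ 6 with □[0,1] (¬p1 ∧ p2), and (¬p2 ∨ ¬p3) at every k in [6,j-1].
  j=6: rhs fails.
  j=7: rhs fails.
  j=8: rhs fails.
  j=9: rhs fails.
  j=10: rhs holds but lhs fails at k=6.
No witness within the range → none.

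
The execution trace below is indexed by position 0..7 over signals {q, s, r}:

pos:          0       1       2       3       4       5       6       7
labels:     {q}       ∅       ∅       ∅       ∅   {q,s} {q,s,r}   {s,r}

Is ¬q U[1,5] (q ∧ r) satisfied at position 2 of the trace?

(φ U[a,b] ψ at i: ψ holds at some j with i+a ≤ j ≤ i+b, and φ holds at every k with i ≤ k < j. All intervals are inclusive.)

False

Need some j in [3,7] with (q ∧ r), and ¬q at every k in [2,j-1].
  j=3: (q ∧ r) false.
  j=4: (q ∧ r) false.
  j=5: (q ∧ r) false.
  j=6: (q ∧ r) holds, but ¬q fails at k=5 → not this j.
  j=7: (q ∧ r) false.
No j in the window works → until fails.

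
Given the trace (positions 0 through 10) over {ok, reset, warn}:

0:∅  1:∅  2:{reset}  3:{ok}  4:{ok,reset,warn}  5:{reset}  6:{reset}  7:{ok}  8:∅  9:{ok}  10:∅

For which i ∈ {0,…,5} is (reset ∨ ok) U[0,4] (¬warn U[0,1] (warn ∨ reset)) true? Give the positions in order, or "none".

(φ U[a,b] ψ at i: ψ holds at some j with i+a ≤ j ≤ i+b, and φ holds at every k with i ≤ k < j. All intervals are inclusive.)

Evaluate at each i in [0,5]:
  i=0: ✗ (lhs fails at k=0 before rhs at j=1)
  i=1: ✓ (rhs at j=1)
  i=2: ✓ (rhs at j=2)
  i=3: ✓ (rhs at j=3)
  i=4: ✓ (rhs at j=4)
  i=5: ✓ (rhs at j=5)

1, 2, 3, 4, 5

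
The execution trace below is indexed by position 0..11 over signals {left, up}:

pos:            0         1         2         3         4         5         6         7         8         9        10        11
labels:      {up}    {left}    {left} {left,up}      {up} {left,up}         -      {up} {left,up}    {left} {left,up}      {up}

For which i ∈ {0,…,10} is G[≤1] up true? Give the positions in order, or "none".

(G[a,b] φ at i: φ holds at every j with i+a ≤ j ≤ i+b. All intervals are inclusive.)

3, 4, 7, 10

Evaluate at each i in [0,10]:
  i=0: ✗ (fails at j=1)
  i=1: ✗ (fails at j=1)
  i=2: ✗ (fails at j=2)
  i=3: ✓ (all of [3,4])
  i=4: ✓ (all of [4,5])
  i=5: ✗ (fails at j=6)
  i=6: ✗ (fails at j=6)
  i=7: ✓ (all of [7,8])
  i=8: ✗ (fails at j=9)
  i=9: ✗ (fails at j=9)
  i=10: ✓ (all of [10,11])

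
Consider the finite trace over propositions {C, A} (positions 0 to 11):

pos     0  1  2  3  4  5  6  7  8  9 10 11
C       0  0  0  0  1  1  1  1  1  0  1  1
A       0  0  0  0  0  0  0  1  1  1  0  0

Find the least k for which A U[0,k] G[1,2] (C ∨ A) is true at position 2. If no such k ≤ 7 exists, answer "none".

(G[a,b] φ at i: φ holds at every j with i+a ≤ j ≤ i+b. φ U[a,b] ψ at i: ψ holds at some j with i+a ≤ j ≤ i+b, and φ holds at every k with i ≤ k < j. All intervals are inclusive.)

Need earliest j ≥ 2 with G[1,2] (C ∨ A), and A at every k in [2,j-1].
  j=2: rhs fails.
  j=3: rhs holds but lhs fails at k=2.
  j=4: rhs holds but lhs fails at k=2.
  j=5: rhs holds but lhs fails at k=2.
  j=6: rhs holds but lhs fails at k=2.
  j=7: rhs holds but lhs fails at k=2.
  j=8: rhs holds but lhs fails at k=2.
  j=9: rhs holds but lhs fails at k=2.
No witness within the range → none.

none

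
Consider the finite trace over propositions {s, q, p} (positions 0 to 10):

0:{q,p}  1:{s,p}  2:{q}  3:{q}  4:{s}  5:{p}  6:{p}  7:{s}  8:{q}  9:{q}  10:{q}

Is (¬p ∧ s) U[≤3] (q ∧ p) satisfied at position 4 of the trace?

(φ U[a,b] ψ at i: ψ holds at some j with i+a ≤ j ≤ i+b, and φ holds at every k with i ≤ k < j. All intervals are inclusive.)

False

Need some j in [4,7] with (q ∧ p), and (¬p ∧ s) at every k in [4,j-1].
  j=4: (q ∧ p) false.
  j=5: (q ∧ p) false.
  j=6: (q ∧ p) false.
  j=7: (q ∧ p) false.
No j in the window works → until fails.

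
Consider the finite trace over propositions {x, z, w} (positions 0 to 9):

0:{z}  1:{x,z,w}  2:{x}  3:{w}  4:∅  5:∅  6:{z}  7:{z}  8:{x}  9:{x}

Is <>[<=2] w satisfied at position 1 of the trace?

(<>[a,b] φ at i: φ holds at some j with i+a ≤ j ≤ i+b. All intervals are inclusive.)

Check w at each j in [1,3]:
  j=1: true
  j=2: false
  j=3: true
Found at j=1 → formula holds.

True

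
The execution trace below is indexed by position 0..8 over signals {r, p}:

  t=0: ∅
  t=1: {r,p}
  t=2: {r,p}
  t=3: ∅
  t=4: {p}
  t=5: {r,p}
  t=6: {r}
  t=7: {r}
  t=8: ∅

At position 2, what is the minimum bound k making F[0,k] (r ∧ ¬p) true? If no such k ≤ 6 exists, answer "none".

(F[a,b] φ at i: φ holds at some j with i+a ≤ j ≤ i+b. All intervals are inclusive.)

4

Scan j = 2,3,… for (r ∧ ¬p):
  j=2: fails
  j=3: fails
  j=4: fails
  j=5: fails
  j=6: holds
First hit at j=6, so smallest k = 6-2 = 4.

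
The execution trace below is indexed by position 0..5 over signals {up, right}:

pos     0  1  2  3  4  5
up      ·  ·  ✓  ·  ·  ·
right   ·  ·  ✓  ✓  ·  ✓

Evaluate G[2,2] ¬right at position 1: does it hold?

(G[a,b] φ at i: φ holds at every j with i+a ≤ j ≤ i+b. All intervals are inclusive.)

Check ¬right at every j in [3,3]:
  j=3: false
Fails at j=3 → formula fails.

False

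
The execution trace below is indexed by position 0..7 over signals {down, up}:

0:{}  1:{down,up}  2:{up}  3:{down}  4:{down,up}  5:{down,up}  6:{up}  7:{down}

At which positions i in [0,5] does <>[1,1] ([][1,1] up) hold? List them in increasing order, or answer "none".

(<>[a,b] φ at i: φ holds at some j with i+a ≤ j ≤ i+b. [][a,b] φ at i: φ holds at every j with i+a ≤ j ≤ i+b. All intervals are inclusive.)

Evaluate at each i in [0,5]:
  i=0: ✓ (witness j=1)
  i=1: ✗ (none in [2,2])
  i=2: ✓ (witness j=3)
  i=3: ✓ (witness j=4)
  i=4: ✓ (witness j=5)
  i=5: ✗ (none in [6,6])

0, 2, 3, 4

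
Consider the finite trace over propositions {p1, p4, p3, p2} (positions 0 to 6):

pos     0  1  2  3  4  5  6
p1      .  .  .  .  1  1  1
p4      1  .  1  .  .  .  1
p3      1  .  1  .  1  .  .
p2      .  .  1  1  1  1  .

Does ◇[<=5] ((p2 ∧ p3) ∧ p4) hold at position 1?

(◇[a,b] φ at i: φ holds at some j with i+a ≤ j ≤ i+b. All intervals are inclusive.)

True

Check ((p2 ∧ p3) ∧ p4) at each j in [1,6]:
  j=1: false
  j=2: true
  j=3: false
  j=4: false
  j=5: false
  j=6: false
Found at j=2 → formula holds.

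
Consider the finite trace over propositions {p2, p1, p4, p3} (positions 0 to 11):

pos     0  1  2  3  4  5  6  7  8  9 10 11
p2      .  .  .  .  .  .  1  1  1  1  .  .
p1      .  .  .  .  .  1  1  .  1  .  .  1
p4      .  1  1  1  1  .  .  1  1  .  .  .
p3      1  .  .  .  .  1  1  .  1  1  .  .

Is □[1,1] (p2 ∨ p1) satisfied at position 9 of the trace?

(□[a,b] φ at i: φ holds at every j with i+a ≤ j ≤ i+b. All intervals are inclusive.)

Check (p2 ∨ p1) at every j in [10,10]:
  j=10: false
Fails at j=10 → formula fails.

False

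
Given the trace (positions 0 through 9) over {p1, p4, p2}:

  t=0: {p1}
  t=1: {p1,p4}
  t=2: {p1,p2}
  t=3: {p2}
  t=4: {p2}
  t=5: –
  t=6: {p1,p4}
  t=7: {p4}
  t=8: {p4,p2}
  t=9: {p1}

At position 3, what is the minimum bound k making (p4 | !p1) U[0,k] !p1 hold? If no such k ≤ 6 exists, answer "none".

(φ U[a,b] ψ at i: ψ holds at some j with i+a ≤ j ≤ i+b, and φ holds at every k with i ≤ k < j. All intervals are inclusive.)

0

Need earliest j ≥ 3 with !p1, and (p4 | !p1) at every k in [3,j-1].
  j=3: rhs holds (empty prefix). k = 0.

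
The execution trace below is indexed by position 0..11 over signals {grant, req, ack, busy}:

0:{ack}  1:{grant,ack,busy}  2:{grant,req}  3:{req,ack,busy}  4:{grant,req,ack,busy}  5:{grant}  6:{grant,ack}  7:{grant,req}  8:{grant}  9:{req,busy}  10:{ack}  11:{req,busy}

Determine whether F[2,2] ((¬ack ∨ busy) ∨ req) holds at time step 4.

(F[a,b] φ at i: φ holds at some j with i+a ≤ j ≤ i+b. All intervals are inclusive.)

No

Check ((¬ack ∨ busy) ∨ req) at each j in [6,6]:
  j=6: false
No position in the window satisfies it → formula fails.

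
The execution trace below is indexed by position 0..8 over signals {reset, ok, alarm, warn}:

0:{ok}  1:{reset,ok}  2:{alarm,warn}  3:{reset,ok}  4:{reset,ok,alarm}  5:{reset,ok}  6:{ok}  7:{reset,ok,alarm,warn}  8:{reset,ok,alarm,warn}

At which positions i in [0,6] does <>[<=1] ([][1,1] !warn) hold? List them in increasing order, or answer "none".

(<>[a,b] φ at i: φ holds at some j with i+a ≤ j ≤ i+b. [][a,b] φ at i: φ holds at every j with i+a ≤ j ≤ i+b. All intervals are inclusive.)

0, 1, 2, 3, 4, 5

Evaluate at each i in [0,6]:
  i=0: ✓ (witness j=0)
  i=1: ✓ (witness j=2)
  i=2: ✓ (witness j=2)
  i=3: ✓ (witness j=3)
  i=4: ✓ (witness j=4)
  i=5: ✓ (witness j=5)
  i=6: ✗ (none in [6,7])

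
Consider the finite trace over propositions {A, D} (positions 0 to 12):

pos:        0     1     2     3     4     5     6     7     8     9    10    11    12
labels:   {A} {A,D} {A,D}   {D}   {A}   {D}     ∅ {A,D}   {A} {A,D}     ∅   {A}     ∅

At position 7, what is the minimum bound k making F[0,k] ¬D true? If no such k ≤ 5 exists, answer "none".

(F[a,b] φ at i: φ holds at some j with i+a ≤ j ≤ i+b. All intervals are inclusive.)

Scan j = 7,8,… for ¬D:
  j=7: fails
  j=8: holds
First hit at j=8, so smallest k = 8-7 = 1.

1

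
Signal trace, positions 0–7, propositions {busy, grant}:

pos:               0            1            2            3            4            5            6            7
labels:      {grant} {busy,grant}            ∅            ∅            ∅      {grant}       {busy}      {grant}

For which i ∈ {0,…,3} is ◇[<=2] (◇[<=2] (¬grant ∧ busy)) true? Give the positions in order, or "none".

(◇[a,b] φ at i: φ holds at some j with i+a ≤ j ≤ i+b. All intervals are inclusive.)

2, 3

Evaluate at each i in [0,3]:
  i=0: ✗ (none in [0,2])
  i=1: ✗ (none in [1,3])
  i=2: ✓ (witness j=4)
  i=3: ✓ (witness j=4)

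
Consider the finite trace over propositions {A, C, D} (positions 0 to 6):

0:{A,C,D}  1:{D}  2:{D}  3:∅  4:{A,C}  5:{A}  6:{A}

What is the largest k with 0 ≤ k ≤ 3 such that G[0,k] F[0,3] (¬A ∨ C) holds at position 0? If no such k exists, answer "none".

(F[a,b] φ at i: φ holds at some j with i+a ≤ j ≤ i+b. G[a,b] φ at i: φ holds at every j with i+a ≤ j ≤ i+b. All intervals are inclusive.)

3

F[0,3] (¬A ∨ C) must hold from j=0 onward; find where it first fails.
  j=0: holds
  j=1: holds
  j=2: holds
  j=3: holds
Holds through j=3; largest k = 3.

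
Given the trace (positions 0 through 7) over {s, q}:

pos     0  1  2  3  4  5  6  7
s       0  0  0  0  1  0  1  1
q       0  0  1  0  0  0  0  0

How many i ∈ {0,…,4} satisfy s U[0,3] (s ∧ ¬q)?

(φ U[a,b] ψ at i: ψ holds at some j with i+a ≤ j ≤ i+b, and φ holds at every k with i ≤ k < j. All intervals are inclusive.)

Evaluate at each i in [0,4]:
  i=0: ✗ (no rhs in [0,3])
  i=1: ✗ (lhs fails at k=1 before rhs at j=4)
  i=2: ✗ (lhs fails at k=2 before rhs at j=4)
  i=3: ✗ (lhs fails at k=3 before rhs at j=4)
  i=4: ✓ (rhs at j=4)
Positions where it holds: {4} → 1.

1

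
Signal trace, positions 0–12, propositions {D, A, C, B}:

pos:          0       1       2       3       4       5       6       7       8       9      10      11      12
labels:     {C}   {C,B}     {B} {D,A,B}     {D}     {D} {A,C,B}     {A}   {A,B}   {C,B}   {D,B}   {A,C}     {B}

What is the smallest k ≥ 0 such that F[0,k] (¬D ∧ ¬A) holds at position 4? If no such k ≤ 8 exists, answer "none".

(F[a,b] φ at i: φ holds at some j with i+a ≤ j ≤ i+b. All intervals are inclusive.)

5

Scan j = 4,5,… for (¬D ∧ ¬A):
  j=4: fails
  j=5: fails
  j=6: fails
  j=7: fails
  j=8: fails
  j=9: holds
First hit at j=9, so smallest k = 9-4 = 5.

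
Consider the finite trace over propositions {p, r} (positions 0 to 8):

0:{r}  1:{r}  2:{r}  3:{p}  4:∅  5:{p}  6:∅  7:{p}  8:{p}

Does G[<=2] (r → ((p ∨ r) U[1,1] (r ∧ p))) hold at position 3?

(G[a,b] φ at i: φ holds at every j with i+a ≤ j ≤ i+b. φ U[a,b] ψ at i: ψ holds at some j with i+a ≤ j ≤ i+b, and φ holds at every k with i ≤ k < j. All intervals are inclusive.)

Check (r → ((p ∨ r) U[1,1] (r ∧ p))) at every j in [3,5]:
  j=3: antecedent false → ✓
  j=4: antecedent false → ✓
  j=5: antecedent false → ✓
All positions satisfy it → formula holds.

True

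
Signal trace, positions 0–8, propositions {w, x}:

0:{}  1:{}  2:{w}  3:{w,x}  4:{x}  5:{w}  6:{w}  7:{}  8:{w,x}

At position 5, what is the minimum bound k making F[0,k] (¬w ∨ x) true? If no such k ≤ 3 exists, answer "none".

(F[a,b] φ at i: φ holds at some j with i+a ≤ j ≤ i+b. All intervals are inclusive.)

2

Scan j = 5,6,… for (¬w ∨ x):
  j=5: fails
  j=6: fails
  j=7: holds
First hit at j=7, so smallest k = 7-5 = 2.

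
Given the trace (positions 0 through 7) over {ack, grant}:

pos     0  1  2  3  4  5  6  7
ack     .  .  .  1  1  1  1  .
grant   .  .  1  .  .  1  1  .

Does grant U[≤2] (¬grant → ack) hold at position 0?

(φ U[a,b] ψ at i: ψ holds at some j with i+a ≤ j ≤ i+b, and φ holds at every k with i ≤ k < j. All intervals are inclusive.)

No

Need some j in [0,2] with (¬grant → ack), and grant at every k in [0,j-1].
  j=0: (¬grant → ack) false.
  j=1: (¬grant → ack) false.
  j=2: (¬grant → ack) holds, but grant fails at k=0 → not this j.
No j in the window works → until fails.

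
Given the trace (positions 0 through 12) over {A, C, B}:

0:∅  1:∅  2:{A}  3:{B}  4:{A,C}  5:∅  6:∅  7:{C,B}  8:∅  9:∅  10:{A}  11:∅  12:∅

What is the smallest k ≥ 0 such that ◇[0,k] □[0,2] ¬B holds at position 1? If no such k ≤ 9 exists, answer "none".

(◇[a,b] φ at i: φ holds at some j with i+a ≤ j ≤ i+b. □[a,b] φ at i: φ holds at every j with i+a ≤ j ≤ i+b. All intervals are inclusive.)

Scan j = 1,2,… for □[0,2] ¬B:
  j=1: fails
  j=2: fails
  j=3: fails
  j=4: holds
First hit at j=4, so smallest k = 4-1 = 3.

3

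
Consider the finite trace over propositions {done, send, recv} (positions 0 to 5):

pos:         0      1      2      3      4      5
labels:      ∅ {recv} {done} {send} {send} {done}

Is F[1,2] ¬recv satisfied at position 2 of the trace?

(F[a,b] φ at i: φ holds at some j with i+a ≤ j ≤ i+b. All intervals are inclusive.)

Check ¬recv at each j in [3,4]:
  j=3: true
  j=4: true
Found at j=3 → formula holds.

Yes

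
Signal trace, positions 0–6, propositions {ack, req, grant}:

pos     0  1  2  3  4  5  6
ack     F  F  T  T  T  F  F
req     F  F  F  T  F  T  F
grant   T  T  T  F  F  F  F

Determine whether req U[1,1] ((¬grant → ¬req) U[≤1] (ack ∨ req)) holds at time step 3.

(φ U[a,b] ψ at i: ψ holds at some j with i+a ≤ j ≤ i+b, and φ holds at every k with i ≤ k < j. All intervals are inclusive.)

Yes

Need some j in [4,4] with ((¬grant → ¬req) U[≤1] (ack ∨ req)), and req at every k in [3,j-1].
  j=4: ((¬grant → ¬req) U[≤1] (ack ∨ req)) holds; req holds at every k in [3,3] → satisfied.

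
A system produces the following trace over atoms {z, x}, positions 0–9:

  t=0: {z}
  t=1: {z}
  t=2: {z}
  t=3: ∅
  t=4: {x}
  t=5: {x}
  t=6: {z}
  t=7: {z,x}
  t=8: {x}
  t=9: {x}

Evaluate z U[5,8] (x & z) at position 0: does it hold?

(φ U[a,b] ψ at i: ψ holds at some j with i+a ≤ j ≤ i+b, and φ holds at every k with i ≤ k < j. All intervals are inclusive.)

Need some j in [5,8] with (x & z), and z at every k in [0,j-1].
  j=5: (x & z) false.
  j=6: (x & z) false.
  j=7: (x & z) holds, but z fails at k=3 → not this j.
  j=8: (x & z) false.
No j in the window works → until fails.

No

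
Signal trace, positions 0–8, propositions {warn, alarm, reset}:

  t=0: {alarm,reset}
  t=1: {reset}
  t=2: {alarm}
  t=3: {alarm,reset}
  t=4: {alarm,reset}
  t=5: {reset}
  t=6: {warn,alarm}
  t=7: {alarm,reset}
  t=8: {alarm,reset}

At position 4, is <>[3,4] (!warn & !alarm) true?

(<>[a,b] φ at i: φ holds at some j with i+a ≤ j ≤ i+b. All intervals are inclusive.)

Check (!warn & !alarm) at each j in [7,8]:
  j=7: false
  j=8: false
No position in the window satisfies it → formula fails.

No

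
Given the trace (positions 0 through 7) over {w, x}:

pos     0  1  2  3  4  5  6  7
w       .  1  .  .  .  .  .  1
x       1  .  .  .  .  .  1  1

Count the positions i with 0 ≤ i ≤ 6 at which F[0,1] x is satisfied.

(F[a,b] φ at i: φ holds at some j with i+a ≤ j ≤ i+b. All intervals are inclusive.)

3

Evaluate at each i in [0,6]:
  i=0: ✓ (witness j=0)
  i=1: ✗ (none in [1,2])
  i=2: ✗ (none in [2,3])
  i=3: ✗ (none in [3,4])
  i=4: ✗ (none in [4,5])
  i=5: ✓ (witness j=6)
  i=6: ✓ (witness j=6)
Positions where it holds: {0, 5, 6} → 3.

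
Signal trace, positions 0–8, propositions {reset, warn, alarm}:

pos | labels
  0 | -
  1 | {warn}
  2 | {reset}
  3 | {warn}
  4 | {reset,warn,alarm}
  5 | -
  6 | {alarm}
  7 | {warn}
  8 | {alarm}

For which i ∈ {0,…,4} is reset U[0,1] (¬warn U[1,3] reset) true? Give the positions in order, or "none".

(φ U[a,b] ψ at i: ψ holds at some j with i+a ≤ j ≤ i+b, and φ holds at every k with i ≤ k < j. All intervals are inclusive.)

none

Evaluate at each i in [0,4]:
  i=0: ✗ (no rhs in [0,1])
  i=1: ✗ (no rhs in [1,2])
  i=2: ✗ (no rhs in [2,3])
  i=3: ✗ (no rhs in [3,4])
  i=4: ✗ (no rhs in [4,5])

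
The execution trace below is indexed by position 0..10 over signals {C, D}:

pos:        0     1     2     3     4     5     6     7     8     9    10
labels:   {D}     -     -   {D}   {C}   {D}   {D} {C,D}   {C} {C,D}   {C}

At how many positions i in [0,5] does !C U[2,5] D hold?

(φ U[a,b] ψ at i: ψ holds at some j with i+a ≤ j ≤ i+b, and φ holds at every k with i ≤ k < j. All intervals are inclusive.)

Evaluate at each i in [0,5]:
  i=0: ✓ (rhs at j=3; lhs holds on [0,2])
  i=1: ✓ (rhs at j=3; lhs holds on [1,2])
  i=2: ✗ (lhs fails at k=4 before rhs at j=5)
  i=3: ✗ (lhs fails at k=4 before rhs at j=5)
  i=4: ✗ (lhs fails at k=4 before rhs at j=6)
  i=5: ✓ (rhs at j=7; lhs holds on [5,6])
Positions where it holds: {0, 1, 5} → 3.

3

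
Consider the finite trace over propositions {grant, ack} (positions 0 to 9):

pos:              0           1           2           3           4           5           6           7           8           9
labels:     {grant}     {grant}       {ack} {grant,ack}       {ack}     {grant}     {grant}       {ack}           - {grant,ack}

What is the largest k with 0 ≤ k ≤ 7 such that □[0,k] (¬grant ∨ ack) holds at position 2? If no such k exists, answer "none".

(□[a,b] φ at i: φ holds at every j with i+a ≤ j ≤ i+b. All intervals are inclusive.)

2

(¬grant ∨ ack) must hold from j=2 onward; find where it first fails.
  j=2: holds
  j=3: holds
  j=4: holds
  j=5: fails
Holds on [2,4], so largest k = 2.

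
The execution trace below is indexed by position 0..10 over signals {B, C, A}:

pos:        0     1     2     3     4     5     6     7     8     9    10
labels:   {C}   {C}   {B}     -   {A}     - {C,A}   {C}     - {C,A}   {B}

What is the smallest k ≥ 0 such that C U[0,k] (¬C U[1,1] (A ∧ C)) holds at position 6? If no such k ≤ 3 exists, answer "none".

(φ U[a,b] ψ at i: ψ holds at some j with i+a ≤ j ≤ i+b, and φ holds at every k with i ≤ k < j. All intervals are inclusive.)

Need earliest j ≥ 6 with (¬C U[1,1] (A ∧ C)), and C at every k in [6,j-1].
  j=6: rhs fails.
  j=7: rhs fails.
  j=8: rhs holds; lhs holds on [6,7]. k = 2.

2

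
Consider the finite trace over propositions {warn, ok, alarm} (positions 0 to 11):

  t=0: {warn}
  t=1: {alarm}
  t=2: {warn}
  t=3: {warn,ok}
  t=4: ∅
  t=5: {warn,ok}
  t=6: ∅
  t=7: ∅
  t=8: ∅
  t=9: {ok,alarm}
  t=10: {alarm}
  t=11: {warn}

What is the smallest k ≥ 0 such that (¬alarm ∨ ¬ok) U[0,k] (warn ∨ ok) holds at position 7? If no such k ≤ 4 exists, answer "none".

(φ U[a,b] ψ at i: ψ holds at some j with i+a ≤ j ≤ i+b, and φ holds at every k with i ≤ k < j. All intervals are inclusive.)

2

Need earliest j ≥ 7 with (warn ∨ ok), and (¬alarm ∨ ¬ok) at every k in [7,j-1].
  j=7: rhs fails.
  j=8: rhs fails.
  j=9: rhs holds; lhs holds on [7,8]. k = 2.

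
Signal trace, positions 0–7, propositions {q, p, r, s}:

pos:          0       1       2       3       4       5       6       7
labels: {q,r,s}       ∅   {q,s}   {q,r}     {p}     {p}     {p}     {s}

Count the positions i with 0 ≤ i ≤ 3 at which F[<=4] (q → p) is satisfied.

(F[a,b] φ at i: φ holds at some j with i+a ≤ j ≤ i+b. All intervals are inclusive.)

Evaluate at each i in [0,3]:
  i=0: ✓ (witness j=1)
  i=1: ✓ (witness j=1)
  i=2: ✓ (witness j=4)
  i=3: ✓ (witness j=4)
Positions where it holds: {0, 1, 2, 3} → 4.

4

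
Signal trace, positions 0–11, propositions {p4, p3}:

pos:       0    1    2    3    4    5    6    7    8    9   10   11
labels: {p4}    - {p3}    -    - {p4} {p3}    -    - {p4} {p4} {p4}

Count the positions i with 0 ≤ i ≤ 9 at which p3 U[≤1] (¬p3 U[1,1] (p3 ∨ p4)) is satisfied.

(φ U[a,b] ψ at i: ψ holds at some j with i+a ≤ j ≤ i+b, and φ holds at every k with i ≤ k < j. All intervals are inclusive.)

5

Evaluate at each i in [0,9]:
  i=0: ✗ (lhs fails at k=0 before rhs at j=1)
  i=1: ✓ (rhs at j=1)
  i=2: ✗ (no rhs in [2,3])
  i=3: ✗ (lhs fails at k=3 before rhs at j=4)
  i=4: ✓ (rhs at j=4)
  i=5: ✓ (rhs at j=5)
  i=6: ✗ (no rhs in [6,7])
  i=7: ✗ (lhs fails at k=7 before rhs at j=8)
  i=8: ✓ (rhs at j=8)
  i=9: ✓ (rhs at j=9)
Positions where it holds: {1, 4, 5, 8, 9} → 5.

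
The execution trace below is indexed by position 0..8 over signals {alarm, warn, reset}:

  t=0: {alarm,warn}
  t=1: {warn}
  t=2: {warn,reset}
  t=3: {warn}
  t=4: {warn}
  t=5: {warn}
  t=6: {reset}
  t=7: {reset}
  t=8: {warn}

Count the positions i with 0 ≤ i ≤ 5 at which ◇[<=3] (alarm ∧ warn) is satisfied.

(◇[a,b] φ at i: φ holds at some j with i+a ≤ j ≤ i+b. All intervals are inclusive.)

Evaluate at each i in [0,5]:
  i=0: ✓ (witness j=0)
  i=1: ✗ (none in [1,4])
  i=2: ✗ (none in [2,5])
  i=3: ✗ (none in [3,6])
  i=4: ✗ (none in [4,7])
  i=5: ✗ (none in [5,8])
Positions where it holds: {0} → 1.

1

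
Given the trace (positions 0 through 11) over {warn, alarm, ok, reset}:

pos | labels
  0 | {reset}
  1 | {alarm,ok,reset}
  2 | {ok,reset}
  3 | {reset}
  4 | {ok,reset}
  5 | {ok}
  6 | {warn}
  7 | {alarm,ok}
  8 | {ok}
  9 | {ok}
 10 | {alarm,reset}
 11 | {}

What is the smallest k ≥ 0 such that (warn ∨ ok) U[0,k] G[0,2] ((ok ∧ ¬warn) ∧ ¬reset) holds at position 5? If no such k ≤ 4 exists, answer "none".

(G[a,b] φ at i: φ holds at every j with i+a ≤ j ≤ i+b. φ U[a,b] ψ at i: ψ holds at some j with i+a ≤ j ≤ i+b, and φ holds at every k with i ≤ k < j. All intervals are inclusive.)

Need earliest j ≥ 5 with G[0,2] ((ok ∧ ¬warn) ∧ ¬reset), and (warn ∨ ok) at every k in [5,j-1].
  j=5: rhs fails.
  j=6: rhs fails.
  j=7: rhs holds; lhs holds on [5,6]. k = 2.

2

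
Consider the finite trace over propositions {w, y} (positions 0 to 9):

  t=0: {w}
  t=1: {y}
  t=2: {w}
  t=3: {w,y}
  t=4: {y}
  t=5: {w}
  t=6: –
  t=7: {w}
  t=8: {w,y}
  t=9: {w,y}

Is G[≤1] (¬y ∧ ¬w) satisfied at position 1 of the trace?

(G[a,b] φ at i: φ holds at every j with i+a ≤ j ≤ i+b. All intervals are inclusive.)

Does not hold

Check (¬y ∧ ¬w) at every j in [1,2]:
  j=1: false
  j=2: false
Fails at j=1 → formula fails.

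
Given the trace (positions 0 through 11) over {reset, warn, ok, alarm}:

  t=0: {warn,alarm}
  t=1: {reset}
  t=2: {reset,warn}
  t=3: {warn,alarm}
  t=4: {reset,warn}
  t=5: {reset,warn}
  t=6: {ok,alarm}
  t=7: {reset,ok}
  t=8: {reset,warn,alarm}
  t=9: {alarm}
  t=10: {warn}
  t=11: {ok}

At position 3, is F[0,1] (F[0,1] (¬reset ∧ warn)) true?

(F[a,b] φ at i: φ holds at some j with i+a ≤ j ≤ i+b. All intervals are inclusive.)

True

Check F[0,1] (¬reset ∧ warn) at each j in [3,4]:
  j=3: holds (witness at 3)
  j=4: fails (none in [4,5])
Found at j=3 → formula holds.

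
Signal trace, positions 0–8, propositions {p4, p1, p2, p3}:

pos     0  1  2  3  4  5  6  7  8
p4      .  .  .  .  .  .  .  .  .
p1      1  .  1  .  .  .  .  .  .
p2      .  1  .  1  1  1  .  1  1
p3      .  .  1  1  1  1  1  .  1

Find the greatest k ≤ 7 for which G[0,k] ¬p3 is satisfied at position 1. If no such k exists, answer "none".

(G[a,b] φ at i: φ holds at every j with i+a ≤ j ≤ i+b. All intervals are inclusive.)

0

¬p3 must hold from j=1 onward; find where it first fails.
  j=1: holds
  j=2: fails
Holds on [1,1], so largest k = 0.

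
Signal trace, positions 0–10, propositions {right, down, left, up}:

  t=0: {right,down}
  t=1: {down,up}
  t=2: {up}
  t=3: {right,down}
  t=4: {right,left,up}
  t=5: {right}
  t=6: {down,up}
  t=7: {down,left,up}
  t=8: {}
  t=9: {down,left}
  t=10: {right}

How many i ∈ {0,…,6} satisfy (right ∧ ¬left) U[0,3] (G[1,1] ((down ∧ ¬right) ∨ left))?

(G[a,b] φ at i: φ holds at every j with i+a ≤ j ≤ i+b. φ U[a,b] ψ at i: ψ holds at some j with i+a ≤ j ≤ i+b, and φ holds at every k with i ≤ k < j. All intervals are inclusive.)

Evaluate at each i in [0,6]:
  i=0: ✓ (rhs at j=0)
  i=1: ✗ (lhs fails at k=1 before rhs at j=3)
  i=2: ✗ (lhs fails at k=2 before rhs at j=3)
  i=3: ✓ (rhs at j=3)
  i=4: ✗ (lhs fails at k=4 before rhs at j=5)
  i=5: ✓ (rhs at j=5)
  i=6: ✓ (rhs at j=6)
Positions where it holds: {0, 3, 5, 6} → 4.

4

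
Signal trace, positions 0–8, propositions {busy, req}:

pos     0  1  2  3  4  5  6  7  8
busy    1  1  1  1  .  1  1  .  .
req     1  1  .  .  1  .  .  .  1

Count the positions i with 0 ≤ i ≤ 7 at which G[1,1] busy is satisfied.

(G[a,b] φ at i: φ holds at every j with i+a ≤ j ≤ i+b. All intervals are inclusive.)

5

Evaluate at each i in [0,7]:
  i=0: ✓ (all of [1,1])
  i=1: ✓ (all of [2,2])
  i=2: ✓ (all of [3,3])
  i=3: ✗ (fails at j=4)
  i=4: ✓ (all of [5,5])
  i=5: ✓ (all of [6,6])
  i=6: ✗ (fails at j=7)
  i=7: ✗ (fails at j=8)
Positions where it holds: {0, 1, 2, 4, 5} → 5.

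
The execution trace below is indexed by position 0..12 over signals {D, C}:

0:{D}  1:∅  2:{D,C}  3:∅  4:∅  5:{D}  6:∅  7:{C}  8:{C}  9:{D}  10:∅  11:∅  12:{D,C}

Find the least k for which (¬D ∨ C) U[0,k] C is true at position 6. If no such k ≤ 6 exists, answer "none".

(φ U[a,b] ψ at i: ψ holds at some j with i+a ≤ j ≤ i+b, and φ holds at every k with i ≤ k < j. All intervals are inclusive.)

Need earliest j ≥ 6 with C, and (¬D ∨ C) at every k in [6,j-1].
  j=6: rhs fails.
  j=7: rhs holds; lhs holds on [6,6]. k = 1.

1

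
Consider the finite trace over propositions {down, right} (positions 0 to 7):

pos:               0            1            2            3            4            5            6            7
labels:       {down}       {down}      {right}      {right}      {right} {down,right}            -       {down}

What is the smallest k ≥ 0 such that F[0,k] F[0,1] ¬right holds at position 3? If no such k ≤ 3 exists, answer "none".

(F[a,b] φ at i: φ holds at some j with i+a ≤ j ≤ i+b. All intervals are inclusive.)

2

Scan j = 3,4,… for F[0,1] ¬right:
  j=3: fails
  j=4: fails
  j=5: holds
First hit at j=5, so smallest k = 5-3 = 2.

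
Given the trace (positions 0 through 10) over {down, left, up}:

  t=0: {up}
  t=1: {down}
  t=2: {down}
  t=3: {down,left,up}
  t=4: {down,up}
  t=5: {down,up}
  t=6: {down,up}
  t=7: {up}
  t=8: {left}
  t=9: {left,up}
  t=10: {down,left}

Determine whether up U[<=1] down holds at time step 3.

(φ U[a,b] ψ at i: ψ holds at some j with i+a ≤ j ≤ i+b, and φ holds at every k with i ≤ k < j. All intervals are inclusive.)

Need some j in [3,4] with down, and up at every k in [3,j-1].
  j=3: down holds; no prefix to check → satisfied.

True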